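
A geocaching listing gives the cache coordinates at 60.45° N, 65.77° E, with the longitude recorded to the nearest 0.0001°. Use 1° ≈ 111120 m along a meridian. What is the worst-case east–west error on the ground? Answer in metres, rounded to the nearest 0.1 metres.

2.7 metres

Rounding to 4 decimal places leaves the longitude within ±5e-05° of the true value.
Parallels shrink by cos φ, so at 60.45° a degree of longitude is 111120 × 0.4932 ≈ 54802.5 m.
So at most 5e-05° × 54802.5 ≈ 2.74012 m east–west.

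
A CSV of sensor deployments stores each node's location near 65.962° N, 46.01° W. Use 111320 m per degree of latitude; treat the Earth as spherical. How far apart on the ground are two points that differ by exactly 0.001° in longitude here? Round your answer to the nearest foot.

One degree of longitude here spans 111320 × cos 65.962° = 111320 × 0.4073 ≈ 45345.4 m; 0.001° of that is 45.3454 m.
In feet: 45.3454 m ÷ 0.3048 ≈ 148.77 ft.

149 feet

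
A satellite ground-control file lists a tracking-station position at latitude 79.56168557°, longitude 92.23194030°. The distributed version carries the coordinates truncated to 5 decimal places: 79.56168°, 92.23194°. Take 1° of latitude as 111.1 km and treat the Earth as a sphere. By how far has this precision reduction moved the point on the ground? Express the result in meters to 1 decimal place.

The latitude changed by +0.00000557° and the longitude by +0.00000030°.
N–S: 0.00000557° × 111100 m/° = 0.618827 m.
E–W at 79.5617°: 0.00000030° × 111100 × cos 79.5617° = 0.00000030 × 111100 × 0.1812 ≈ 0.00603863 m.
Distance: √(0.618827² + 0.00603863²) ≈ 0.618856 m.

0.6 meters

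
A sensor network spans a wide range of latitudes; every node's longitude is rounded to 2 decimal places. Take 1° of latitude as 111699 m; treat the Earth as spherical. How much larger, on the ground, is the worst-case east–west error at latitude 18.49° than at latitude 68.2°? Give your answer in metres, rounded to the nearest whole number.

Rounding to 2 decimal places leaves the longitude within ±0.005° of the true value.
Error at 18.49° = 0.005° × 111699 × cos 18.49° ≈ 558.5 × 0.9484 = 529.66 m.
Error at 68.2° = 0.005° × 111699 × cos 68.2° ≈ 558.5 × 0.3714 = 207.41 m.
So the lower-latitude error exceeds the higher by 529.66 − 207.41 = 322.26 m.

322 metres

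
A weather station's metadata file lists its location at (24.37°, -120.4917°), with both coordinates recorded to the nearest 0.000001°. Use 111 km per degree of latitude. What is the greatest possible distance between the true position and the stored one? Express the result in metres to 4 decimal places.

Rounding to 6 decimal places leaves each coordinate within ±5e-07° of the true value.
N–S: 5e-07° × 111000 m/° = 0.0555 m.
E–W at 24.37°: 5e-07° × 111000 × cos 24.37° = 5e-07 × 111000 × 0.9109 ≈ 0.0505549 m.
Worst case both components are at the extreme and orthogonal: √(0.0555² + 0.0505549²) ≈ 0.0750736 m.

0.0751 metres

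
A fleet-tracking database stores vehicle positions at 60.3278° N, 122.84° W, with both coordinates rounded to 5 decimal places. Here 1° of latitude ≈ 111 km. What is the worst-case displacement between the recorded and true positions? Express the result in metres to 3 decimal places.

Rounding to 5 decimal places leaves each coordinate within ±5e-06° of the true value.
N–S: 5e-06° × 111000 m/° = 0.555 m.
Longitude error → 5e-06 × 111000 × cos 60.3278° = 5e-06 × 111000 × 0.4950 ≈ 0.274746 m.
The two errors are perpendicular, so the maximum displacement is √(0.555² + 0.274746²) ≈ 0.619282 m.

0.619 metres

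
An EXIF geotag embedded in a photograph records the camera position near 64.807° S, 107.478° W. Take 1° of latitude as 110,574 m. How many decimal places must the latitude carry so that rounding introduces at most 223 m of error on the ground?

One degree of latitude covers 110574 m.
Rounding to N decimal places gives at most 0.5 × 10⁻ᴺ degrees of error, i.e. 0.5 × 10⁻ᴺ × 110574 m.
Setting 55287 × 10⁻ᴺ ≤ 223 gives 10ᴺ ≥ 247.9, i.e. N ≥ 2.39.
At 2 places the error can reach 553 m, but 3 places keeps it to 55.3 m.

3 decimal places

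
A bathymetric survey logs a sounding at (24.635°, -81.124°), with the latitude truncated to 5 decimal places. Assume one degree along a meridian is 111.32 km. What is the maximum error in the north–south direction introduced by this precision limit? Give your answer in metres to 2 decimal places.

Truncating at 5 decimal places can drop up to a full unit in the last place, so the latitude may be off by as much as 1e-05°.
So the N–S error is at most 1e-05 × 111320 = 1.1132 m.

1.11 metres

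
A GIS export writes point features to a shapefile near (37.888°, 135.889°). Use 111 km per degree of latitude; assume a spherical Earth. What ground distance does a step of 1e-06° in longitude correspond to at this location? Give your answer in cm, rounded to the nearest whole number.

9 cm

At 37.888° a degree of longitude is 111000 × cos 37.888° ≈ 87602.6 m, so 1e-06° corresponds to 0.0876026 m.
That is 0.0876026 m = 8.7603 cm.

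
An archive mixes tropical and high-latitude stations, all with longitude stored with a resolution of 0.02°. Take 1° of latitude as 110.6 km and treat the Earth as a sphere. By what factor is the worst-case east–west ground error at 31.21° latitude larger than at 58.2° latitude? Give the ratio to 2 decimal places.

1.62

With a 0.02° grid the true value lies within half a step, ±0.02°/2 = ±0.01°, of the stored one.
Error at 31.21° = 0.01° × 110600 × cos 31.21° ≈ 1106 × 0.8553 = 945.93 m.
Error at 58.2° = 0.01° × 110600 × cos 58.2° ≈ 1106 × 0.5270 = 582.81 m.
The ratio reduces to cos 31.21° / cos 58.2° = 0.8553/0.5270 ≈ 1.6230.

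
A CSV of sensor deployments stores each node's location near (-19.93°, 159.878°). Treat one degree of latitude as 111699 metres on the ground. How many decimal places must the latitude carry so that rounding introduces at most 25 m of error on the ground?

One degree of latitude covers 111699 m.
N decimal places → at most half a unit in the last place, 0.5 × 10⁻ᴺ° = 111699/2 × 10⁻ᴺ m.
Setting 55849.5 × 10⁻ᴺ ≤ 25 gives 10ᴺ ≥ 2234, i.e. N ≥ 3.35.
At 3 places the error can reach 55.8 m, but 4 places keeps it to 5.58 m.

4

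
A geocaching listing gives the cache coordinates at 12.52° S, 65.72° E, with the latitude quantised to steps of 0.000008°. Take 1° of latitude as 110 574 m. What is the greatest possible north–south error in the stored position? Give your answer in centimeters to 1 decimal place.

44.2 centimeters

With a 0.000008° grid the true value lies within half a step, ±0.000008°/2 = ±4e-06°, of the stored one.
Along the meridian that is 4e-06° × 110574 m/° = 0.442296 m.
That is 0.442296 m = 44.23 cm.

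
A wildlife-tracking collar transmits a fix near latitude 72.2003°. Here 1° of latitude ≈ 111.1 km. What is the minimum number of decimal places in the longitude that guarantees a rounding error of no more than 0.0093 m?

At 72.2003° one degree of longitude covers 111100 × cos 72.2003° ≈ 111100 × 0.3057 ≈ 33962.2 m.
Rounding to N decimal places gives at most 0.5 × 10⁻ᴺ degrees of error, i.e. 0.5 × 10⁻ᴺ × 33962.2 m.
Need 0.5 × 33962.2 × 10⁻ᴺ ≤ 0.0093 → 10⁻ᴺ ≤ 5.477e-07, so N ≥ 6.26.
N = 6 would give 0.017 m (too coarse); N = 7 gives 0.0017 m ≤ 0.0093 m.

7 decimal places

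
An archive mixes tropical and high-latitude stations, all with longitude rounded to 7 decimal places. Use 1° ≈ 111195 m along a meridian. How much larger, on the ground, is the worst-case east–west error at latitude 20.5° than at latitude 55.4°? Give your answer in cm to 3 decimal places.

0.205 cm

Rounding to 7 decimal places leaves the longitude within ±5e-08° of the true value.
Error at 20.5° = 5e-08° × 111195 × cos 20.5° ≈ 0.0055597 × 0.9367 = 0.0052077 m.
At 55.4°: 5e-08° × 111195 × cos 55.4° = 5e-08 × 111195 × 0.5678 ≈ 0.0031571 m.
Difference: 0.0052077 − 0.0031571 = 0.0020506 m.
That is 0.00205059 m = 0.20506 cm.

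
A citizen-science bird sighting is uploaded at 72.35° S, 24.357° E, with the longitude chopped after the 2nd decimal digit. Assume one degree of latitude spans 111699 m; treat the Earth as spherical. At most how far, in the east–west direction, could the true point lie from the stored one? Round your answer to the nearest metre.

Truncating at 2 decimal places can drop up to a full unit in the last place, so the longitude may be off by as much as 0.01°.
At latitude 72.35° a degree of longitude spans 111699 m × cos 72.35° = 111699 × 0.3032 ≈ 33867.3 m.
So at most 0.01° × 33867.3 ≈ 338.673 m east–west.

339 metres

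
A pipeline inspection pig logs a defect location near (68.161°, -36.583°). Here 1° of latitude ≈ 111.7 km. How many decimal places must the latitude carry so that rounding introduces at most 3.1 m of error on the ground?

5 decimal places

One degree of latitude covers 111700 m.
With N decimal places the half-ulp bound is 0.5·10⁻ᴺ°, or 0.5·10⁻ᴺ × 111700 m on the ground.
Need 0.5 × 111700 × 10⁻ᴺ ≤ 3.1 → 10⁻ᴺ ≤ 5.551e-05, so N ≥ 4.26.
At 4 places the error can reach 5.58 m, but 5 places keeps it to 0.558 m.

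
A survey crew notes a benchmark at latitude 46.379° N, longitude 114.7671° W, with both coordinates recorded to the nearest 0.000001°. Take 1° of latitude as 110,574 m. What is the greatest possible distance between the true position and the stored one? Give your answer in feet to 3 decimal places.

0.220 feet

Rounding to 6 decimal places leaves each coordinate within ±5e-07° of the true value.
Latitude error → 5e-07 × 110574 = 0.055287 m along the meridian.
East–west component at 46.379°: 5e-07° × 110574 × cos 46.379° ≈ 5e-07 × 76283.3 ≈ 0.0381417 m.
The two errors are perpendicular, so the maximum displacement is √(0.055287² + 0.0381417²) ≈ 0.0671672 m.
Converting: 0.0671672 m × 3.2808 ft/m ≈ 0.22036 ft.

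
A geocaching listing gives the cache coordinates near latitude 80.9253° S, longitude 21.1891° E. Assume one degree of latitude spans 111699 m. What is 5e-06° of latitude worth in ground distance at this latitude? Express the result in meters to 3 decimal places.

5e-06° × 111699 m/° = 0.558495 m.

0.558 meters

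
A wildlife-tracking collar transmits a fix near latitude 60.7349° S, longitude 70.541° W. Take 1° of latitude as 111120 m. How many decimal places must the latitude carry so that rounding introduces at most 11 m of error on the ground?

One degree of latitude covers 111120 m.
N decimal places → at most half a unit in the last place, 0.5 × 10⁻ᴺ° = 111120/2 × 10⁻ᴺ m.
Need 0.5 × 111120 × 10⁻ᴺ ≤ 11 → 10⁻ᴺ ≤ 1.980e-04, so N ≥ 3.70.
At 3 places the error can reach 55.6 m, but 4 places keeps it to 5.56 m.

4 decimal places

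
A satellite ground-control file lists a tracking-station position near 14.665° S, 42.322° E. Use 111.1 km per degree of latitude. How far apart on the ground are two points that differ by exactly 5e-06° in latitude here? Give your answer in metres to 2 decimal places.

Along a meridian 5e-06° is 5e-06 × 111100 = 0.5555 m.

0.56 metres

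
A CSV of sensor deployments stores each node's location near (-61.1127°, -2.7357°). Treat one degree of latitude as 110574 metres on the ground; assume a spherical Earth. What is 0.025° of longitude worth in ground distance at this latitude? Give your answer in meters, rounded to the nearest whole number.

1335 meters

At 61.1127° a degree of longitude is 110574 × cos 61.1127° ≈ 53417 m, so 0.025° corresponds to 1335.43 m.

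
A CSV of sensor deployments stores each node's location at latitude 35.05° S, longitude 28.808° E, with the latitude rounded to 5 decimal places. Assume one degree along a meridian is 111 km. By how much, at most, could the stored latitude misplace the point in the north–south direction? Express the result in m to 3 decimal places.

Rounding to 5 decimal places leaves the latitude within ±5e-06° of the true value.
North–south distance: 5e-06° × 111000 m/° = 0.555 m.

0.555 m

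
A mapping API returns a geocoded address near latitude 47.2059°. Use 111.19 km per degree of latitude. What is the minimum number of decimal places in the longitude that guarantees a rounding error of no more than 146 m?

3

At 47.2059° one degree of longitude covers 111190 × cos 47.2059° ≈ 111190 × 0.6794 ≈ 75538.7 m.
With N decimal places the half-ulp bound is 0.5·10⁻ᴺ°, or 0.5·10⁻ᴺ × 75538.7 m on the ground.
Need 0.5 × 75538.7 × 10⁻ᴺ ≤ 146 → 10⁻ᴺ ≤ 3.866e-03, so N ≥ 2.41.
So 3 decimal places suffice (37.8 m); 2 would allow up to 378 m.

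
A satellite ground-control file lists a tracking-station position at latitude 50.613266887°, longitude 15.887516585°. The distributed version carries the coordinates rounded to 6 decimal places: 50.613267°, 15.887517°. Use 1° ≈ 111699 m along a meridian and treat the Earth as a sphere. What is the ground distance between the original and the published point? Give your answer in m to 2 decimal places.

The latitude changed by -0.000000113° and the longitude by -0.000000415°.
North–south shift: -0.000000113 × 111699 = -0.012622 m.
E–W at 50.6133°: -0.000000415° × 111699 × cos 50.6133° = -0.000000415 × 111699 × 0.6346 ≈ -0.0294147 m.
Distance: √(0.012622² + 0.0294147²) ≈ 0.0320084 m.

0.03 m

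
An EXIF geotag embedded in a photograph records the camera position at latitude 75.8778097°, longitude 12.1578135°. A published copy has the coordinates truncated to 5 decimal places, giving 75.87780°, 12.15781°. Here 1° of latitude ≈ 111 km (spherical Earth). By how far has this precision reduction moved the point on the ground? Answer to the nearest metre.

The latitude changed by +0.0000097° and the longitude by +0.0000035°.
North–south shift: 0.0000097 × 111000 = 1.0767 m.
E–W at 75.8778°: 0.0000035° × 111000 × cos 75.8778° = 0.0000035 × 111000 × 0.2440 ≈ 0.0947904 m.
Hypotenuse of the two orthogonal shifts: √(1.0767² + 0.0947904²) = 1.08086 m.

1 metres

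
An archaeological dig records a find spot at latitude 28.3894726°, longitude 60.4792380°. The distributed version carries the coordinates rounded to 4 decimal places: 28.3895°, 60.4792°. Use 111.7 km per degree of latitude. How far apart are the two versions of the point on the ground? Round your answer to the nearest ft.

16 ft

Δlat = 28.3894726 − 28.3895 = -0.0000274°; Δlon = 60.4792380 − 60.4792 = +0.0000380°.
North–south shift: -0.0000274 × 111700 = -3.06058 m.
East–west at this latitude: 0.0000380° × 111700 × cos 28.3895° ≈ 0.0000380 × 98266.5 = 3.73413 m.
Distance: √(3.06058² + 3.73413²) ≈ 4.82813 m.
In feet: 4.82813 m ÷ 0.3048 ≈ 15.84 ft.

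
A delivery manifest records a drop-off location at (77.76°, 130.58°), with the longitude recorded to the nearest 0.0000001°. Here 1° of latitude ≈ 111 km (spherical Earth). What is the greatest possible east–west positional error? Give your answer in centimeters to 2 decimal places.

Rounding to 7 decimal places leaves the longitude within ±5e-08° of the true value.
Parallels shrink by cos φ, so at 77.76° a degree of longitude is 111000 × 0.2120 ≈ 23532.8 m.
Maximum E–W displacement: 5e-08 × 23532.8 = 0.00117664 m.
That is 0.00117664 m = 0.11766 cm.

0.12 centimeters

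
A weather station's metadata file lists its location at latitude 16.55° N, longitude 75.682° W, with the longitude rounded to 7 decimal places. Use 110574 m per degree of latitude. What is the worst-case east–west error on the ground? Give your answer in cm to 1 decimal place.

Rounding to 7 decimal places leaves the longitude within ±5e-08° of the true value.
One degree of longitude at 16.55° is 110574 × cos 16.55° ≈ 110574 × 0.9586 = 105993 m.
Maximum E–W displacement: 5e-08 × 105993 = 0.00529965 m.
That is 0.00529965 m = 0.52997 cm.

0.5 cm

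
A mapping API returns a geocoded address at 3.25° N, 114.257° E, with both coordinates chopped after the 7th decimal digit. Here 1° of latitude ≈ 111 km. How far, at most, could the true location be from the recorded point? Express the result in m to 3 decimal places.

0.016 m

Truncating at 7 decimal places can drop up to a full unit in the last place, so each coordinate may be off by as much as 1e-07°.
N–S: 1e-07° × 111000 m/° = 0.0111 m.
E–W at 3.25°: 1e-07° × 111000 × cos 3.25° = 1e-07 × 111000 × 0.9984 ≈ 0.0110821 m.
Combining orthogonally: (0.0111² + 0.0110821²)^½ ≈ 0.0156852 m.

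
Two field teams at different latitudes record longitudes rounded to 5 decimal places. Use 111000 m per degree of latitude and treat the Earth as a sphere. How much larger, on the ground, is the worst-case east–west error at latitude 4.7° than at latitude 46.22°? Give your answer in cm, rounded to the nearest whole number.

17 cm

Rounding to 5 decimal places leaves the longitude within ±5e-06° of the true value.
At 4.7°: 5e-06° × 111000 × cos 4.7° = 5e-06 × 111000 × 0.9966 ≈ 0.55313 m.
Error at 46.22° = 5e-06° × 111000 × cos 46.22° ≈ 0.555 × 0.6919 = 0.384 m.
So the lower-latitude error exceeds the higher by 0.55313 − 0.384 = 0.16913 m.
That is 0.169134 m = 16.913 cm.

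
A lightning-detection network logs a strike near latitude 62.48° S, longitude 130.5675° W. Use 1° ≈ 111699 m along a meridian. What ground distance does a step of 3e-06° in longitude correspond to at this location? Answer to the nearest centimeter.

At 62.48° a degree of longitude is 111699 × cos 62.48° ≈ 51611.4 m, so 3e-06° corresponds to 0.154834 m.
That is 0.154834 m = 15.483 cm.

15 centimeters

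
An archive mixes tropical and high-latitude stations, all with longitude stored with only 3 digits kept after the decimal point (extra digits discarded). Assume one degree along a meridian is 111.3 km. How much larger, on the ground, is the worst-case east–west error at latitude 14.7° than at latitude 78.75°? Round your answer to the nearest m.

86 m

Truncating at 3 decimal places can drop up to a full unit in the last place, so the longitude may be off by as much as 0.001°.
Error at 14.7° = 0.001° × 111300 × cos 14.7° ≈ 111.3 × 0.9673 = 107.66 m.
At 78.75°: 0.001° × 111300 × cos 78.75° = 0.001 × 111300 × 0.1951 ≈ 21.714 m.
Difference: 107.66 − 21.714 = 85.943 m.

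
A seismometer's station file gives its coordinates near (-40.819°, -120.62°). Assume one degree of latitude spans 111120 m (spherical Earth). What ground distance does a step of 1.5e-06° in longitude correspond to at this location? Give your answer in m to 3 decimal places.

0.126 m

1.5e-06° of longitude at 40.819° is 1.5e-06 × 111120 × cos 40.819° ≈ 1.5e-06 × 84093.2 = 0.12614 m.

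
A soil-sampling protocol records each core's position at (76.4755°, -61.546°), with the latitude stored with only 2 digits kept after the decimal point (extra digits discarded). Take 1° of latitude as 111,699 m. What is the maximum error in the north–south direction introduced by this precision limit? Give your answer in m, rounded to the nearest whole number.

Truncating at 2 decimal places can drop up to a full unit in the last place, so the latitude may be off by as much as 0.01°.
Along the meridian that is 0.01° × 111699 m/° = 1116.99 m.

1117 m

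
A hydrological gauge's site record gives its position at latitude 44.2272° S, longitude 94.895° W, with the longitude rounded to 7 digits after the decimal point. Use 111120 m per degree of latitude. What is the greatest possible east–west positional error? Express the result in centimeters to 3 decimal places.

0.398 centimeters

Rounding to 7 decimal places leaves the longitude within ±5e-08° of the true value.
Parallels shrink by cos φ, so at 44.2272° a degree of longitude is 111120 × 0.7166 ≈ 79626.3 m.
Maximum E–W displacement: 5e-08 × 79626.3 = 0.00398132 m.
That is 0.00398132 m = 0.39813 cm.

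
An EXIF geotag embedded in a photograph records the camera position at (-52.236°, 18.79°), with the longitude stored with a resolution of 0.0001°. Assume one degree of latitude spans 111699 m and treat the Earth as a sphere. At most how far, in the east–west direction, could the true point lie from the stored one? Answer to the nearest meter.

3 meters

With a 0.0001° grid the true value lies within half a step, ±0.0001°/2 = ±5e-05°, of the stored one.
One degree of longitude at 52.236° is 111699 × cos 52.236° ≈ 111699 × 0.6124 = 68405.6 m.
East–west error: 5e-05° × 68405.6 m/° ≈ 3.42028 m.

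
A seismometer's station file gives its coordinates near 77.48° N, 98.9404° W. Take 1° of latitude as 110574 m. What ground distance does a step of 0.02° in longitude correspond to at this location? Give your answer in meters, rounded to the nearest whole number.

One degree of longitude here spans 110574 × cos 77.48° = 110574 × 0.2168 ≈ 23970.3 m; 0.02° of that is 479.406 m.

479 meters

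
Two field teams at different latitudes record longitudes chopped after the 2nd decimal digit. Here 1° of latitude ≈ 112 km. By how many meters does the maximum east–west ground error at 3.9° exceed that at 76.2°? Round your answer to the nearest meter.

Truncating at 2 decimal places can drop up to a full unit in the last place, so the longitude may be off by as much as 0.01°.
At 3.9°: 0.01° × 112000 × cos 3.9° = 0.01 × 112000 × 0.9977 ≈ 1117.4 m.
At 76.2°: 0.01° × 112000 × cos 76.2° = 0.01 × 112000 × 0.2385 ≈ 267.16 m.
Difference: 1117.4 − 267.16 = 850.25 m.

850 meters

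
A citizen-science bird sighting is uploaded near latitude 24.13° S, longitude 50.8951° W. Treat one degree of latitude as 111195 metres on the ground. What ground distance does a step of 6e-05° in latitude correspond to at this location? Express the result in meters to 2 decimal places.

Along a meridian 6e-05° is 6e-05 × 111195 = 6.6717 m.

6.67 meters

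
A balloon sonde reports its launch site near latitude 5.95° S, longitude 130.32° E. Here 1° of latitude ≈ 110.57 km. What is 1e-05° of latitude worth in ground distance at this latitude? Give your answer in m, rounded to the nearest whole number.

1 m

Along a meridian 1e-05° is 1e-05 × 110570 = 1.1057 m.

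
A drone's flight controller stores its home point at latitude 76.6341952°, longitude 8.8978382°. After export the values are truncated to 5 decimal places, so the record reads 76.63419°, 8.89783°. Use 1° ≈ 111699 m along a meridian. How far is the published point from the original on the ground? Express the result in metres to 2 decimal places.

Δlat = 76.6341952 − 76.63419 = +0.0000052°; Δlon = 8.8978382 − 8.89783 = +0.0000082°.
North–south shift: 0.0000052 × 111699 = 0.580835 m.
East–west at this latitude: 0.0000082° × 111699 × cos 76.6342° ≈ 0.0000082 × 25821.2 = 0.211734 m.
Combined displacement = (0.580835² + 0.211734²)^½ ≈ 0.618223 m.

0.62 metres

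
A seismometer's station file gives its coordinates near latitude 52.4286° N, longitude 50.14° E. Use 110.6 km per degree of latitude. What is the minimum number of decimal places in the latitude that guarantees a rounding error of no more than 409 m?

3

One degree of latitude covers 110600 m.
Rounding to N decimal places gives at most 0.5 × 10⁻ᴺ degrees of error, i.e. 0.5 × 10⁻ᴺ × 110600 m.
Need 0.5 × 110600 × 10⁻ᴺ ≤ 409 → 10⁻ᴺ ≤ 7.396e-03, so N ≥ 2.13.
So 3 decimal places suffice (55.3 m); 2 would allow up to 553 m.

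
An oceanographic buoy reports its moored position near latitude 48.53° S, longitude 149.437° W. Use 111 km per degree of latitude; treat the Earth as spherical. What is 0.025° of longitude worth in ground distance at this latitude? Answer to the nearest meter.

One degree of longitude here spans 111000 × cos 48.53° = 111000 × 0.6622 ≈ 73507.3 m; 0.025° of that is 1837.68 m.

1838 meters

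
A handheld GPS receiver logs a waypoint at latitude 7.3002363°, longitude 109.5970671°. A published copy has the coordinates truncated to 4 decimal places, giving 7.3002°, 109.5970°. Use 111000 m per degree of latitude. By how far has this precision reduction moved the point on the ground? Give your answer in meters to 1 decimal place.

Δlat = 7.3002363 − 7.3002 = +0.0000363°; Δlon = 109.5970671 − 109.5970 = +0.0000671°.
North–south shift: 0.0000363 × 111000 = 4.0293 m.
East–west at this latitude: 0.0000671° × 111000 × cos 7.3002° ≈ 0.0000671 × 110100 = 7.38773 m.
Hypotenuse of the two orthogonal shifts: √(4.0293² + 7.38773²) = 8.41509 m.

8.4 meters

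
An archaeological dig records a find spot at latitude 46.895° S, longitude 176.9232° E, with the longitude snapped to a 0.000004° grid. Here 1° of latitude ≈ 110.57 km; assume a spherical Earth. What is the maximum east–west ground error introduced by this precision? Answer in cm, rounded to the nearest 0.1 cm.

With a 0.000004° grid the true value lies within half a step, ±0.000004°/2 = ±2e-06°, of the stored one.
Parallels shrink by cos φ, so at 46.895° a degree of longitude is 110570 × 0.6833 ≈ 75556.6 m.
Maximum E–W displacement: 2e-06 × 75556.6 = 0.151113 m.
That is 0.151113 m = 15.111 cm.

15.1 cm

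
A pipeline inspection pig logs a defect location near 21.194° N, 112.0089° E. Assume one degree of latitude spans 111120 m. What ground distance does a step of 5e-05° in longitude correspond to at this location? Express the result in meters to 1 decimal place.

5e-05° of longitude at 21.194° is 5e-05 × 111120 × cos 21.194° ≈ 5e-05 × 103604 = 5.1802 m.

5.2 meters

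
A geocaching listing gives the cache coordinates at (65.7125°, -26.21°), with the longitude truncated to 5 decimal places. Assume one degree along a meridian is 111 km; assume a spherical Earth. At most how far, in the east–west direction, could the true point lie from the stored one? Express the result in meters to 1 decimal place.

Truncating at 5 decimal places can drop up to a full unit in the last place, so the longitude may be off by as much as 1e-05°.
One degree of longitude at 65.7125° is 111000 × cos 65.7125° ≈ 111000 × 0.4113 = 45656 m.
Maximum E–W displacement: 1e-05 × 45656 = 0.45656 m.

0.5 meters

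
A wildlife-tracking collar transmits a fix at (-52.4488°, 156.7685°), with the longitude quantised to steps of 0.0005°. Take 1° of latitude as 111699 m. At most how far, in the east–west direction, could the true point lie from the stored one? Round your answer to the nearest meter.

17 meters

With a 0.0005° grid the true value lies within half a step, ±0.0005°/2 = ±0.00025°, of the stored one.
At latitude 52.4488° a degree of longitude spans 111699 m × cos 52.4488° = 111699 × 0.6095 ≈ 68077.2 m.
So at most 0.00025° × 68077.2 ≈ 17.0193 m east–west.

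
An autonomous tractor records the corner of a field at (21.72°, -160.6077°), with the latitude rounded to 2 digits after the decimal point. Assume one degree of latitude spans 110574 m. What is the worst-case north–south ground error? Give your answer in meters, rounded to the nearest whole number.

553 meters

Rounding to 2 decimal places leaves the latitude within ±0.005° of the true value.
Along the meridian that is 0.005° × 110574 m/° = 552.87 m.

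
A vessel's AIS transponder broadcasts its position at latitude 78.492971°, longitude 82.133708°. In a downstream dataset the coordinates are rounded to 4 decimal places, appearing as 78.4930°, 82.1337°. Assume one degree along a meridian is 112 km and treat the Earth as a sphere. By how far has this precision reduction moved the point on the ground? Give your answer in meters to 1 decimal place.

The latitude changed by -0.000029° and the longitude by +0.000008°.
North–south shift: -0.000029 × 112000 = -3.248 m.
E–W at 78.493°: 0.000008° × 112000 × cos 78.493° = 0.000008 × 112000 × 0.1995 ≈ 0.178741 m.
Combined displacement = (3.248² + 0.178741²)^½ ≈ 3.25291 m.

3.3 meters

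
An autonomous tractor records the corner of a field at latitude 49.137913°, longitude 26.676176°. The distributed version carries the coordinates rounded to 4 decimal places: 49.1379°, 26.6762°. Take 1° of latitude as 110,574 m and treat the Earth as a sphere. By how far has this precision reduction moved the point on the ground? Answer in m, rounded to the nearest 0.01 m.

2.25 m

Δlat = 49.137913 − 49.1379 = +0.000013°; Δlon = 26.676176 − 26.6762 = -0.000024°.
N–S: 0.000013° × 110574 m/° = 1.43746 m.
East–west at this latitude: -0.000024° × 110574 × cos 49.1379° ≈ -0.000024 × 72342 = -1.73621 m.
Hypotenuse of the two orthogonal shifts: √(1.43746² + 1.73621²) = 2.25404 m.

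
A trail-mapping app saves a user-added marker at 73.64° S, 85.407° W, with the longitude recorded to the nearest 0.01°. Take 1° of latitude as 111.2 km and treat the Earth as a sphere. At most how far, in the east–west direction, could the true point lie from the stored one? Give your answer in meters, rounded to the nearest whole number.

Rounding to 2 decimal places leaves the longitude within ±0.005° of the true value.
One degree of longitude at 73.64° is 111200 × cos 73.64° ≈ 111200 × 0.2817 = 31321.9 m.
So at most 0.005° × 31321.9 ≈ 156.609 m east–west.

157 meters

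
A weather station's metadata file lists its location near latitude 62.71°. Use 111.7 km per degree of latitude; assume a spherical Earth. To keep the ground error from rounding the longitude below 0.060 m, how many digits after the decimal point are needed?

6 decimal places

At 62.71° one degree of longitude covers 111700 × cos 62.71° ≈ 111700 × 0.4585 ≈ 51213.8 m.
Rounding to N decimal places gives at most 0.5 × 10⁻ᴺ degrees of error, i.e. 0.5 × 10⁻ᴺ × 51213.8 m.
Setting 25606.9 × 10⁻ᴺ ≤ 0.060 gives 10ᴺ ≥ 4.268e+05, i.e. N ≥ 5.63.
N = 5 would give 0.256 m (too coarse); N = 6 gives 0.0256 m ≤ 0.060 m.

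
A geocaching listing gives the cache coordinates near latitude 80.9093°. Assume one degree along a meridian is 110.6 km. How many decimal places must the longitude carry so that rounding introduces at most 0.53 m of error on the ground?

At 80.9093° one degree of longitude covers 110600 × cos 80.9093° ≈ 110600 × 0.1580 ≈ 17474.6 m.
Rounding to N decimal places gives at most 0.5 × 10⁻ᴺ degrees of error, i.e. 0.5 × 10⁻ᴺ × 17474.6 m.
Need 0.5 × 17474.6 × 10⁻ᴺ ≤ 0.53 → 10⁻ᴺ ≤ 6.066e-05, so N ≥ 4.22.
At 4 places the error can reach 0.874 m, but 5 places keeps it to 0.0874 m.

5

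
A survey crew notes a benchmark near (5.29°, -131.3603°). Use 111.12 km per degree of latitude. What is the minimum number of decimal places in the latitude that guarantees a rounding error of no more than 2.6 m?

One degree of latitude covers 111120 m.
N decimal places → at most half a unit in the last place, 0.5 × 10⁻ᴺ° = 111120/2 × 10⁻ᴺ m.
Setting 55560 × 10⁻ᴺ ≤ 2.6 gives 10ᴺ ≥ 2.137e+04, i.e. N ≥ 4.33.
N = 4 would give 5.56 m (too coarse); N = 5 gives 0.556 m ≤ 2.6 m.

5 decimal places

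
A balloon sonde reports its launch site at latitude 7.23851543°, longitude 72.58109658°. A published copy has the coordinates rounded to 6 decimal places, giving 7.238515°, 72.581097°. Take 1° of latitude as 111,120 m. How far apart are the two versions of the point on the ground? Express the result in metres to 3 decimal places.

0.067 metres

The latitude changed by +0.00000043° and the longitude by -0.00000042°.
North–south shift: 0.00000043 × 111120 = 0.0477816 m.
E–W at 7.23851°: -0.00000042° × 111120 × cos 7.23851° = -0.00000042 × 111120 × 0.9920 ≈ -0.0462984 m.
Combined displacement = (0.0477816² + 0.0462984²)^½ ≈ 0.0665329 m.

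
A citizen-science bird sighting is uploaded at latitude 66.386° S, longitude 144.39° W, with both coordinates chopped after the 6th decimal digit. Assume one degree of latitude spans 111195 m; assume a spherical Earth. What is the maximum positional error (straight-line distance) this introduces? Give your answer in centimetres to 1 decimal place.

Truncating at 6 decimal places can drop up to a full unit in the last place, so each coordinate may be off by as much as 1e-06°.
N–S: 1e-06° × 111195 m/° = 0.111195 m.
East–west component at 66.386°: 1e-06° × 111195 × cos 66.386° ≈ 1e-06 × 44541.7 ≈ 0.0445417 m.
The two errors are perpendicular, so the maximum displacement is √(0.111195² + 0.0445417²) ≈ 0.119784 m.
That is 0.119784 m = 11.978 cm.

12.0 centimetres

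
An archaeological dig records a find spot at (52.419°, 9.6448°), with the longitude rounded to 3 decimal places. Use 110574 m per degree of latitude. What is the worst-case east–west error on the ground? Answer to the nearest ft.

111 ft

Rounding to 3 decimal places leaves the longitude within ±0.0005° of the true value.
Parallels shrink by cos φ, so at 52.419° a degree of longitude is 110574 × 0.6099 ≈ 67437.1 m.
So at most 0.0005° × 67437.1 ≈ 33.7186 m east–west.
In feet: 33.7186 m ÷ 0.3048 ≈ 110.63 ft.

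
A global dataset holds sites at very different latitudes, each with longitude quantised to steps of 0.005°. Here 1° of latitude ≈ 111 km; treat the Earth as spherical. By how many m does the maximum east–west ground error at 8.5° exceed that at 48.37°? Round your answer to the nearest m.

90 m

With a 0.005° grid the true value lies within half a step, ±0.005°/2 = ±0.0025°, of the stored one.
At 8.5°: 0.0025° × 111000 × cos 8.5° = 0.0025 × 111000 × 0.9890 ≈ 274.45 m.
At 48.37°: 0.0025° × 111000 × cos 48.37° = 0.0025 × 111000 × 0.6643 ≈ 184.35 m.
Difference: 274.45 − 184.35 = 90.104 m.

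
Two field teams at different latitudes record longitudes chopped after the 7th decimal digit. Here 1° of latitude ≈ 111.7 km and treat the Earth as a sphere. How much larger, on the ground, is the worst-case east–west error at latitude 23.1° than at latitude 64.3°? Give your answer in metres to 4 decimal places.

Truncating at 7 decimal places can drop up to a full unit in the last place, so the longitude may be off by as much as 1e-07°.
Error at 23.1° = 1e-07° × 111700 × cos 23.1° ≈ 0.01117 × 0.9198 = 0.010274 m.
Error at 64.3° = 1e-07° × 111700 × cos 64.3° ≈ 0.01117 × 0.4337 = 0.004844 m.
Difference: 0.010274 − 0.004844 = 0.0054304 m.

0.0054 metres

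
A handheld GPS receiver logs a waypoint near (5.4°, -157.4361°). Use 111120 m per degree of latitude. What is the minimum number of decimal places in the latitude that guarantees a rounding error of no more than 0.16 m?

One degree of latitude covers 111120 m.
With N decimal places the half-ulp bound is 0.5·10⁻ᴺ°, or 0.5·10⁻ᴺ × 111120 m on the ground.
Need 0.5 × 111120 × 10⁻ᴺ ≤ 0.16 → 10⁻ᴺ ≤ 2.880e-06, so N ≥ 5.54.
So 6 decimal places suffice (0.0556 m); 5 would allow up to 0.556 m.

6 decimal places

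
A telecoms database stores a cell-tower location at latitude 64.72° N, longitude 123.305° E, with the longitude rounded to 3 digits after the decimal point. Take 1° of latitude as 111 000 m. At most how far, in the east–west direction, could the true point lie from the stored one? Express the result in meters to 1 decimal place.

Rounding to 3 decimal places leaves the longitude within ±0.0005° of the true value.
Parallels shrink by cos φ, so at 64.72° a degree of longitude is 111000 × 0.4270 ≈ 47401.7 m.
So at most 0.0005° × 47401.7 ≈ 23.7008 m east–west.

23.7 meters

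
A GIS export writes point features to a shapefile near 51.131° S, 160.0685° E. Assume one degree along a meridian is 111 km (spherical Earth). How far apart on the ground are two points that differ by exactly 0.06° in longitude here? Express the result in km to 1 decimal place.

At 51.131° a degree of longitude is 111000 × cos 51.131° ≈ 69657.2 m, so 0.06° corresponds to 4179.43 m.
That is 4179.43 m = 4.1794 km.

4.2 km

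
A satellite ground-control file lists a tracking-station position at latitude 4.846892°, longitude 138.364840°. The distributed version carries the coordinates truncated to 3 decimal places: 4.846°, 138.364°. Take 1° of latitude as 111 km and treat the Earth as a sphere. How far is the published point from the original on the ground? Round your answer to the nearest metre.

136 metres

Δlat = 4.846892 − 4.846 = +0.000892°; Δlon = 138.364840 − 138.364 = +0.000840°.
N–S: 0.000892° × 111000 m/° = 99.012 m.
East–west at this latitude: 0.000840° × 111000 × cos 4.846° ≈ 0.000840 × 110603 = 92.9067 m.
Combined displacement = (99.012² + 92.9067²)^½ ≈ 135.776 m.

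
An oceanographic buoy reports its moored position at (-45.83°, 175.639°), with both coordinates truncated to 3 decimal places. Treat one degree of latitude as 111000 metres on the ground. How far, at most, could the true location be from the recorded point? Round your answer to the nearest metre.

135 metres

Truncating at 3 decimal places can drop up to a full unit in the last place, so each coordinate may be off by as much as 0.001°.
North–south component: 0.001° × 111000 = 111 m.
Longitude error → 0.001 × 111000 × cos 45.83° = 0.001 × 111000 × 0.6968 ≈ 77.3436 m.
The two errors are perpendicular, so the maximum displacement is √(111² + 77.3436²) ≈ 135.289 m.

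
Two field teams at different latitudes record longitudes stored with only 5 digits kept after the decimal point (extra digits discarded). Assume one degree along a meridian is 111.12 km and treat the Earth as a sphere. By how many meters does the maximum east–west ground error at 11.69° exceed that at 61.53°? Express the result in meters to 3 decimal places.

0.558 meters

Truncating at 5 decimal places can drop up to a full unit in the last place, so the longitude may be off by as much as 1e-05°.
At 11.69°: 1e-05° × 111120 × cos 11.69° = 1e-05 × 111120 × 0.9793 ≈ 1.0882 m.
At 61.53°: 1e-05° × 111120 × cos 61.53° = 1e-05 × 111120 × 0.4767 ≈ 0.52971 m.
So the lower-latitude error exceeds the higher by 1.0882 − 0.52971 = 0.55844 m.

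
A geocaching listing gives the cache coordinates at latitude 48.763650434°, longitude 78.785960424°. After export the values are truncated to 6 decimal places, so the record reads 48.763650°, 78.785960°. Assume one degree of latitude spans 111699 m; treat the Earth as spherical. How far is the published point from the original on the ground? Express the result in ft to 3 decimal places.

0.189 ft

The latitude changed by +0.000000434° and the longitude by +0.000000424°.
N–S: 0.000000434° × 111699 m/° = 0.0484774 m.
E–W at 48.7636°: 0.000000424° × 111699 × cos 48.7636° = 0.000000424 × 111699 × 0.6592 ≈ 0.0312184 m.
Combined displacement = (0.0484774² + 0.0312184²)^½ ≈ 0.0576597 m.
Converting: 0.0576597 m × 3.2808 ft/m ≈ 0.18917 ft.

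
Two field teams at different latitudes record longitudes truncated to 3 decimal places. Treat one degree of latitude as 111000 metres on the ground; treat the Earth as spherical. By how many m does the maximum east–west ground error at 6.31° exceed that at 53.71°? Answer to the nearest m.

Truncating at 3 decimal places can drop up to a full unit in the last place, so the longitude may be off by as much as 0.001°.
At 6.31°: 0.001° × 111000 × cos 6.31° = 0.001 × 111000 × 0.9939 ≈ 110.33 m.
Error at 53.71° = 0.001° × 111000 × cos 53.71° ≈ 111 × 0.5919 = 65.698 m.
Difference: 110.33 − 65.698 = 44.63 m.

45 m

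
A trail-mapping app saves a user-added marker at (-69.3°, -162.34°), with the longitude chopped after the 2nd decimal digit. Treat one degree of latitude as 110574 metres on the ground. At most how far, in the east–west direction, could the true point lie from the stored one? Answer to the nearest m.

Truncating at 2 decimal places can drop up to a full unit in the last place, so the longitude may be off by as much as 0.01°.
At latitude 69.3° a degree of longitude spans 110574 m × cos 69.3° = 110574 × 0.3535 ≈ 39085.1 m.
So at most 0.01° × 39085.1 ≈ 390.851 m east–west.

391 m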